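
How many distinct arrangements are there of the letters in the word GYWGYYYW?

GYWGYYYW has 8 letters with G appearing twice, W appearing twice, and Y appearing 4 times.
Dividing 8! = 40320 by 4!·2!·2! = 96 for the repeated letters gives 420.

420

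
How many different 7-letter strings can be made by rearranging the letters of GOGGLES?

The 7 letters of GOGGLES have repeats: G appearing 3 times.
So there are 7! / (3!) = 840 distinguishable arrangements.

840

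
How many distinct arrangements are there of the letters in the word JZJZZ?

The 5 letters of JZJZZ have repeats: J appearing twice and Z appearing 3 times.
Dividing 5! = 120 by 3!·2! = 12 for the repeated letters gives 10.

10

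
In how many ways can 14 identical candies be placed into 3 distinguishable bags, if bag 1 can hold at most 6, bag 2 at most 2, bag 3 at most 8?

By stars and bars, unrestricted non-negative solutions to x_1+…+x_3 = 14 number C(14+2,2) = 120.
Subtract solutions that violate a single cap (substitute x_i' = x_i − (cap_i+1)): x_1 ≥ 7 gives C(9,2) = 36; x_2 ≥ 3 gives C(13,2) = 78; x_3 ≥ 9 gives C(7,2) = 21. Together 135.
Add back pairs where two caps are both exceeded: 15 + 0 + 6 = 21.
By inclusion–exclusion the count is 120 − 135 + 21 = 6.

6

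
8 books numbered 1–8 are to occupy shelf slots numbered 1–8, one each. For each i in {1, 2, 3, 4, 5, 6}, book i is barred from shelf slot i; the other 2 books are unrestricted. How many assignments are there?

Let Aᵢ (for 1 ≤ i ≤ 6) be the placements that put book i in its forbidden shelf slot. Any j of these fix j positions, leaving (8−j)! ways to fill the rest, and there are C(6,j) ways to pick which j.
By inclusion–exclusion, the number of valid placements is Σ_{j=0}^{6} (−1)^j C(6,j)·(8−j)!.
Computing: 40320 − 30240 + 10800 − 2400 + 360 − 36 + 2 = 18806.

18806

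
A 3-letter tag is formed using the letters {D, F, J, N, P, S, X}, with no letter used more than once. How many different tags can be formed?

With no repetition, fill the 3 letters in order: 7 choices, then 6, down to 5.
That product is 7 × 6 × 5 = 210.

210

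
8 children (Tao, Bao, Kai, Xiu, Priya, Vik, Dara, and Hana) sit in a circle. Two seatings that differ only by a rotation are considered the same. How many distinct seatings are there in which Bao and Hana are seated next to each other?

1440

Glue Bao and Hana into a block (2 internal orders). Seating 7 units around a circle gives (6)! arrangements.
So 2 × (6)! = 2 × 720 = 1440.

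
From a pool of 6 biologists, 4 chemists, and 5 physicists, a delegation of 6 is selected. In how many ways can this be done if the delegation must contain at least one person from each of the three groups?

4250

Total 6-person selections from all 15: C(15,6) = 5005.
Selections missing a whole group: no biologists → C(9,6) = 84; no chemists → C(11,6) = 462; no physicists → C(10,6) = 210.
Add back selections omitting two groups (i.e. drawn from a single group): C(6,6) + C(4,6) + C(5,6) = 1.
By inclusion–exclusion: 5005 − 756 + 1 = 4250.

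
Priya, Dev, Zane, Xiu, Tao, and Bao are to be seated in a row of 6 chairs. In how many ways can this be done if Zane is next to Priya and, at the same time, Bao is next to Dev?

96

Treat {Zane,Priya} as one block (2 orders) and {Bao,Dev} as another (2 orders).
That leaves 4 units to arrange: 2 × 2 × 4! = 4 × 24 = 96.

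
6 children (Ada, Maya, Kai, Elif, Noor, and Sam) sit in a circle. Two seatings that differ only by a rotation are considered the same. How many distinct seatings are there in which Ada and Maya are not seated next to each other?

72

All circular seatings of 6 people number (5)! = 120.
Seatings with Ada beside Maya: treat them as a block with 2 internal orders, giving 2 × (4)! = 48.
Subtracting, 120 − 48 = 72.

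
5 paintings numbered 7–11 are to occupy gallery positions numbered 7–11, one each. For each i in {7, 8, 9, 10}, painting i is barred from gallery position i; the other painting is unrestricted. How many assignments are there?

53

Let Aᵢ (for 7 ≤ i ≤ 10) be the placements that put painting i in its forbidden gallery position. Any j of these fix j positions, leaving (5−j)! ways to fill the rest, and there are C(4,j) ways to pick which j.
By inclusion–exclusion, the number of valid placements is Σ_{j=0}^{4} (−1)^j C(4,j)·(5−j)!.
Computing: 120 − 96 + 36 − 8 + 1 = 53.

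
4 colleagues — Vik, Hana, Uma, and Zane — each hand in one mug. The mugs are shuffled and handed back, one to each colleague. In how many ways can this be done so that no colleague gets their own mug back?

Count assignments avoiding every fixed point. For any j of the 4 colleagues fixed to their own mug, the other 4−j can be arranged in (4−j)! ways.
By inclusion–exclusion this is Σ_{j=0}^{4} (−1)^j C(4,j)·(4−j)!.
Computing: 24 − 24 + 12 − 4 + 1 = 9.

9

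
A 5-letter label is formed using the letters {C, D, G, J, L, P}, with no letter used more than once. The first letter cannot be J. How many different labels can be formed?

600

The first letter has 6−1 = 5 choices (anything except J).
The remaining 4 letters are filled from the other 5 symbols without repetition: 5 × 4 × 3 × 2 = 120.
Total: 5 × 120 = 600.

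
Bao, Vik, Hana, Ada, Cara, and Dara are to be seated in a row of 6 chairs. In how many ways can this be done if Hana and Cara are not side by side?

There are 6! = 720 arrangements in all. If Hana and Cara are adjacent, merging them into one block gives 2·(5)! = 240 arrangements.
So 720 − 240 = 480 arrangements keep them apart.

480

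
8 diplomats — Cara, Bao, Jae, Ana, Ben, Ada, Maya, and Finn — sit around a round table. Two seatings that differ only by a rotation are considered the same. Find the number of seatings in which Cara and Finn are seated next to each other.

1440

Glue Cara and Finn into a block (2 internal orders). Seating 7 units around a circle gives (6)! arrangements.
So 2 × (6)! = 2 × 720 = 1440.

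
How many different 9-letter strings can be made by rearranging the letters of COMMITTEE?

The 9 letters of COMMITTEE have repeats: E appearing twice, M appearing twice, and T appearing twice.
So there are 9! / (2!·2!·2!) = 45360 distinguishable arrangements.

45360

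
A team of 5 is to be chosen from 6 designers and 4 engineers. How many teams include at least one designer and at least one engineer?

Unrestricted: C(10,5) = 252 ways to pick any 5 of the 10.
Subtract selections that omit an entire group: no designers → C(4,5) = 0; no engineers → C(6,5) = 6.
Both groups omitted at once is impossible, so 252 − 6 = 246.

246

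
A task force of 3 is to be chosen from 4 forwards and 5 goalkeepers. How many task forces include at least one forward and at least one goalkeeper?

Total 3-person selections from all 9: C(9,3) = 84.
Selections missing a whole group: no forwards → C(5,3) = 10; no goalkeepers → C(4,3) = 4.
Both groups omitted at once is impossible, so 84 − 14 = 70.

70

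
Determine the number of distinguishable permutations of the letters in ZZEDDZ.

The 6 letters of ZZEDDZ have repeats: D appearing twice and Z appearing 3 times.
The number of distinct arrangements is 6!/(3!·2!) = 720/12 = 60.

60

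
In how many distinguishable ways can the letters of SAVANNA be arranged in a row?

SAVANNA has 7 letters with A appearing 3 times and N appearing twice.
So there are 7! / (3!·2!) = 420 distinguishable arrangements.

420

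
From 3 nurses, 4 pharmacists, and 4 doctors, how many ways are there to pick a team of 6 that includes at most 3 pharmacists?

Split by how many pharmacists are chosen (0 through 3).
Sum: C(4,0)·C(7,6) + C(4,1)·C(7,5) + C(4,2)·C(7,4) + C(4,3)·C(7,3) = 7 + 84 + 210 + 140 = 441.

441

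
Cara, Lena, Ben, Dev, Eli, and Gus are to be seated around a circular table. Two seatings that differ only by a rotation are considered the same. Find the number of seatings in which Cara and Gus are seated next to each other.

48

Glue Cara and Gus into a block (2 internal orders). Seating 5 units around a circle gives (4)! arrangements.
So 2 × (4)! = 2 × 24 = 48.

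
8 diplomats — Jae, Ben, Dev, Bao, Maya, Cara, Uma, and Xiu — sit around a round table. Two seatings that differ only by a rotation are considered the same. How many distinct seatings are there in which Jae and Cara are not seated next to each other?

Without the restriction there are (7)! = 5040 seatings.
Seatings with Jae beside Cara: treat them as a block with 2 internal orders, giving 2 × (6)! = 1440.
Subtracting, 5040 − 1440 = 3600.

3600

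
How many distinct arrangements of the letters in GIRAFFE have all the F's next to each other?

Treat the 2 copies of F as a single block. The multiset to arrange is then {FF, A, E, G, I, R}, 6 items in all.
All 6 items are distinct, so there are (6)! = 720 arrangements.

720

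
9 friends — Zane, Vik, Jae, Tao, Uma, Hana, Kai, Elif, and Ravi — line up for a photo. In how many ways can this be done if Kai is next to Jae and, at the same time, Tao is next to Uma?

Treat {Kai,Jae} as one block (2 orders) and {Tao,Uma} as another (2 orders).
That leaves 7 units to arrange: 2 × 2 × 7! = 4 × 5040 = 20160.

20160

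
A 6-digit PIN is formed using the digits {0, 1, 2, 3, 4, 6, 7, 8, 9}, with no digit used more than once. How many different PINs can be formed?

60480

This is a permutation of 6 out of 9: P(9,6) = 9!/3!.
That product is 9 × 8 × 7 × 6 × 5 × 4 = 60480.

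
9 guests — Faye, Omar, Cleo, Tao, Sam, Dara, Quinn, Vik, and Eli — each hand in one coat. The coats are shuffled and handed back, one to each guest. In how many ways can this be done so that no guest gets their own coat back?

Count assignments avoiding every fixed point. For any j of the 9 guests fixed to their own coat, the other 9−j can be arranged in (9−j)! ways.
By inclusion–exclusion this is Σ_{j=0}^{9} (−1)^j C(9,j)·(9−j)!.
Computing: 362880 − 362880 + 181440 − 60480 + 15120 − 3024 + 504 − 72 + 9 − 1 = 133496.

133496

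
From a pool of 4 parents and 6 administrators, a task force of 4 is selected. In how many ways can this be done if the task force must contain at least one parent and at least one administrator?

194

With no constraint there are C(10,4) = 210 possible selections.
Selections missing a whole group: no parents → C(6,4) = 15; no administrators → C(4,4) = 1.
Both groups omitted at once is impossible, so 210 − 16 = 194.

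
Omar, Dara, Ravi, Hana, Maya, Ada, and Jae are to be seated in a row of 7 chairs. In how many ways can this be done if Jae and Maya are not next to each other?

3600

Of the 7! = 5040 arrangements, those with Jae and Maya adjacent number 2 × 6! = 1440 (treat the pair as a block with 2 internal orders).
Complementary counting: 5040 − 1440 = 3600.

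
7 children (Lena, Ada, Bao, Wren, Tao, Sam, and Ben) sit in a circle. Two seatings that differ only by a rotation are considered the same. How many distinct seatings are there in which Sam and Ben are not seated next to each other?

All circular seatings of 7 people number (6)! = 720.
Seatings with Sam beside Ben: treat them as a block with 2 internal orders, giving 2 × (5)! = 240.
Subtracting, 720 − 240 = 480.

480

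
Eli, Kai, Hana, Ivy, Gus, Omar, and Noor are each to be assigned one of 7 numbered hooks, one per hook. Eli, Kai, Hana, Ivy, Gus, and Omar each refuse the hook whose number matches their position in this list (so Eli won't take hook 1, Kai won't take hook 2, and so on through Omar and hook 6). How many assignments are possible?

2119

Let Aᵢ (for 1 ≤ i ≤ 6) be the placements that put person i in their forbidden hook. Any j of these fix j positions, leaving (7−j)! ways to fill the rest, and there are C(6,j) ways to pick which j.
By inclusion–exclusion, the number of valid placements is Σ_{j=0}^{6} (−1)^j C(6,j)·(7−j)!.
Computing: 5040 − 4320 + 1800 − 480 + 90 − 12 + 1 = 2119.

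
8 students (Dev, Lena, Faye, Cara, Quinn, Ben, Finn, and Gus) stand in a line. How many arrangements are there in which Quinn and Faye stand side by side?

10080

Place the 6 others and the Quinn-Faye pair as 7 objects in a line; the pair has 2 internal arrangements.
That gives 2 × 7! = 2 × 5040 = 10080.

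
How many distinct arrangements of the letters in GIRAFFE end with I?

Fix I in the last position and arrange the remaining 6 letters.
Those 6 letters have F appearing twice, giving (6)!/(2!) = 360.

360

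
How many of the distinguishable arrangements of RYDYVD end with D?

Fix D in the last position and arrange the remaining 5 letters.
Those 5 letters have Y appearing twice, giving (5)!/(2!) = 60.

60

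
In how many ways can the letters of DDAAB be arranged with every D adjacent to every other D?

Treat the 2 copies of D as a single block. The multiset to arrange is then {DD, A, A, B}, 4 items in all.
That gives (4)!/(2!) = 12 arrangements.

12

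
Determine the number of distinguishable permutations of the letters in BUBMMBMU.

560

The 8 letters of BUBMMBMU have repeats: B appearing 3 times, M appearing 3 times, and U appearing twice.
The number of distinct arrangements is 8!/(3!·3!·2!) = 40320/72 = 560.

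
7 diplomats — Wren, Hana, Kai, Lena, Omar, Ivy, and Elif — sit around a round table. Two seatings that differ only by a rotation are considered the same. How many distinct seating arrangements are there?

Around a circle, 7 distinct people have 7!/7 = (6)! = 720 rotationally distinct seatings.

720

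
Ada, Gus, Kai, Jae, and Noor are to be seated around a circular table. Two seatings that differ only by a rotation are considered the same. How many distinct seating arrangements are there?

24

Seat Ada anywhere (absorbing the rotational symmetry), then permute the other 4: (4)! = 24.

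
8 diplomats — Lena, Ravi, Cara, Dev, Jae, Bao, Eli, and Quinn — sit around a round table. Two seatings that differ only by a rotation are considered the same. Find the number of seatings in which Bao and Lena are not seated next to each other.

Without the restriction there are (7)! = 5040 seatings.
Those with Bao next to Lena: fuse the pair into one unit and seat 7 units around a circle — 2·(6)! = 1440.
Subtracting, 5040 − 1440 = 3600.

3600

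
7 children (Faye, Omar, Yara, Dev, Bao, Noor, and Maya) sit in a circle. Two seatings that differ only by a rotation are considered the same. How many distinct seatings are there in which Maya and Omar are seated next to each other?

Treat {Maya, Omar} as one unit (2 internal orders) and seat the resulting 6 units around the table: (5)! circular arrangements.
So 2 × (5)! = 2 × 120 = 240.

240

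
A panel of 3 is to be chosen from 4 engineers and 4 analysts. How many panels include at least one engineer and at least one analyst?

Total 3-person selections from all 8: C(8,3) = 56.
Selections missing a whole group: no engineers → C(4,3) = 4; no analysts → C(4,3) = 4.
Both groups omitted at once is impossible, so 56 − 8 = 48.

48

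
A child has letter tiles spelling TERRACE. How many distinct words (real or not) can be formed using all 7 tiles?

1260

Letter multiplicities in TERRACE: A×1, C×1, E×2, R×2, T×1.
So there are 7! / (2!·2!) = 1260 distinguishable arrangements.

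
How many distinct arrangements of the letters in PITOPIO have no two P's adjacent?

There are 7!/(2!·2!·2!) = 630 arrangements of PITOPIO in total.
If the two P's are adjacent, glue them into one block, leaving 6 items to arrange: (6)!/(2!·2!) = 180 ways.
Hence 630 − 180 = 450.

450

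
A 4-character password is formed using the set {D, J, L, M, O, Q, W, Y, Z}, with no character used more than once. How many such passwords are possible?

Choose and order 4 of the 9 symbols: the first character has 9 options, the next 8, then 7, 6.
9 × 8 × 7 × 6 = 3024.

3024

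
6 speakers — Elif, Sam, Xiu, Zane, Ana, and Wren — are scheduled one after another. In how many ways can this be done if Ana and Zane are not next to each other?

There are 6! = 720 arrangements in all. If Ana and Zane are adjacent, merging them into one block gives 2·(5)! = 240 arrangements.
Complementary counting: 720 − 240 = 480.

480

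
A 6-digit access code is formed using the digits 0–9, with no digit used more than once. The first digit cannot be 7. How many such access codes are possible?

136080

The first digit has 10−1 = 9 choices (anything except 7).
The remaining 5 digits are filled from the other 9 symbols without repetition: 9 × 8 × 7 × 6 × 5 = 15120.
Total: 9 × 15120 = 136080.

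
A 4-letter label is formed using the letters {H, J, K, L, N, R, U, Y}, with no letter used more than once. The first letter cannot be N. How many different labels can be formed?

1470

The first letter has 8−1 = 7 choices (anything except N).
The remaining 3 letters are filled from the other 7 symbols without repetition: 7 × 6 × 5 = 210.
Total: 7 × 210 = 1470.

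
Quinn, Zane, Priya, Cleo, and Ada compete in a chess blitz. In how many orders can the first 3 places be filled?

This is an ordered selection of 3 from 5: P(5,3).
That gives 5 × 4 × 3 = 60.

60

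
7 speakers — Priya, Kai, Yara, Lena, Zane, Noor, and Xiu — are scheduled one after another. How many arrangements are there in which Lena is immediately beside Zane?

1440

Place the 5 others and the Lena-Zane pair as 6 objects in a line; the pair has 2 internal arrangements.
That gives 2 × 6! = 2 × 720 = 1440.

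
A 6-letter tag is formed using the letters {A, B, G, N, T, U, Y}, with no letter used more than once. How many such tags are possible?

5040

This is a permutation of 6 out of 7: P(7,6) = 7!/1!.
That product is 7 × 6 × 5 × 4 × 3 × 2 = 5040.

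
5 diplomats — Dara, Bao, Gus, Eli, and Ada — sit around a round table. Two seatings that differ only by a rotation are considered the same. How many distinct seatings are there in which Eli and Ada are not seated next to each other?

12

All circular seatings of 5 people number (4)! = 24.
Those with Eli next to Ada: fuse the pair into one unit and seat 4 units around a circle — 2·(3)! = 12.
Subtracting, 24 − 12 = 12.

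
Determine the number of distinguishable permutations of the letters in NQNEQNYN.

840

Letter multiplicities in NQNEQNYN: E×1, N×4, Q×2, Y×1.
The number of distinct arrangements is 8!/(4!·2!) = 40320/48 = 840.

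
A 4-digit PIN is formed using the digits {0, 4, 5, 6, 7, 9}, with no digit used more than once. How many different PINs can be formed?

360

Choose and order 4 of the 6 symbols: the first digit has 6 options, the next 5, then 4, 3.
That product is 6 × 5 × 4 × 3 = 360.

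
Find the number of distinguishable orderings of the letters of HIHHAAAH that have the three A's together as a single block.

30

Treat the 3 copies of A as a single block. The multiset to arrange is then {AAA, H, H, H, H, I}, 6 items in all.
That gives (6)!/(4!) = 30 arrangements.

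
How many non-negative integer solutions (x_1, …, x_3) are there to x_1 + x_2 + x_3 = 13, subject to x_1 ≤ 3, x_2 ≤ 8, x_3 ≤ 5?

By stars and bars, unrestricted non-negative solutions to x_1+…+x_3 = 13 number C(13+2,2) = 105.
Subtract solutions that violate a single cap (substitute x_i' = x_i − (cap_i+1)): x_1 ≥ 4 gives C(11,2) = 55; x_2 ≥ 9 gives C(6,2) = 15; x_3 ≥ 6 gives C(9,2) = 36. Together 106.
Add back pairs where two caps are both exceeded: 1 + 10 + 0 = 11.
By inclusion–exclusion the count is 105 − 106 + 11 = 10.

10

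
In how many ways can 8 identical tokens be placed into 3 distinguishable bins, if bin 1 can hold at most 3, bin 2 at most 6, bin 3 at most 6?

Ignoring the caps, the number of non-negative solutions to x_1+…+x_3 = 8 is C(10,2) = 45.
Subtract solutions that violate a single cap (substitute x_i' = x_i − (cap_i+1)): x_1 ≥ 4 gives C(6,2) = 15; x_2 ≥ 7 gives C(3,2) = 3; x_3 ≥ 7 gives C(3,2) = 3. Together 21.
No two caps can be exceeded simultaneously, so the pair terms are all 0.
By inclusion–exclusion the count is 45 − 21 + 0 = 24.

24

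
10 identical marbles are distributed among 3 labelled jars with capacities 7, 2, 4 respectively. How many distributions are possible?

9

Ignoring the caps, the number of non-negative solutions to x_1+…+x_3 = 10 is C(12,2) = 66.
Subtract solutions that violate a single cap (substitute x_i' = x_i − (cap_i+1)): x_1 ≥ 8 gives C(4,2) = 6; x_2 ≥ 3 gives C(9,2) = 36; x_3 ≥ 5 gives C(7,2) = 21. Together 63.
Add back pairs where two caps are both exceeded: 0 + 0 + 6 = 6.
By inclusion–exclusion the count is 66 − 63 + 6 = 9.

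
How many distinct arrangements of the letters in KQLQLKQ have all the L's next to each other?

60

Treat the 2 copies of L as a single block. The multiset to arrange is then {LL, K, K, Q, Q, Q}, 6 items in all.
That gives (6)!/(3!·2!) = 60 arrangements.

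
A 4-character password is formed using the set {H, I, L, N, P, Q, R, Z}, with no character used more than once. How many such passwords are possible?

With no repetition, fill the 4 characters in order: 8 choices, then 7, down to 5.
8 × 7 × 6 × 5 = 1680.

1680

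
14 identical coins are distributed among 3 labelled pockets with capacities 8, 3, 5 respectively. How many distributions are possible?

Ignoring the caps, the number of non-negative solutions to x_1+…+x_3 = 14 is C(16,2) = 120.
Subtract solutions that violate a single cap (substitute x_i' = x_i − (cap_i+1)): x_1 ≥ 9 gives C(7,2) = 21; x_2 ≥ 4 gives C(12,2) = 66; x_3 ≥ 6 gives C(10,2) = 45. Together 132.
Add back pairs where two caps are both exceeded: 3 + 0 + 15 = 18.
By inclusion–exclusion the count is 120 − 132 + 18 = 6.

6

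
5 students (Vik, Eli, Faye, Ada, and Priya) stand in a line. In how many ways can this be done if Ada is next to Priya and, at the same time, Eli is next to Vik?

24

Treat {Ada,Priya} as one block (2 orders) and {Eli,Vik} as another (2 orders).
That leaves 3 units to arrange: 2 × 2 × 3! = 4 × 6 = 24.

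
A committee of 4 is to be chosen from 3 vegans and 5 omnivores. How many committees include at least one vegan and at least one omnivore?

With no constraint there are C(8,4) = 70 possible selections.
Selections missing a whole group: no vegans → C(5,4) = 5; no omnivores → C(3,4) = 0.
Both groups omitted at once is impossible, so 70 − 5 = 65.

65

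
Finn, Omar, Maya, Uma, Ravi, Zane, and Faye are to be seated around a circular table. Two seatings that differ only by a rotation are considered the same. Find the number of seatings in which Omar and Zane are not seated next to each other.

480

All circular seatings of 7 people number (6)! = 720.
Seatings with Omar beside Zane: treat them as a block with 2 internal orders, giving 2 × (5)! = 240.
Subtracting, 720 − 240 = 480.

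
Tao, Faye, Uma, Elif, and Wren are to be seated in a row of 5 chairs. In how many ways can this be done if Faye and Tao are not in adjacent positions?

Of the 5! = 120 arrangements, those with Faye and Tao adjacent number 2 × 4! = 48 (treat the pair as a block with 2 internal orders).
Complementary counting: 120 − 48 = 72.

72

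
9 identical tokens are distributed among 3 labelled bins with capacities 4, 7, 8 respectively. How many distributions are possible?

36

By stars and bars, unrestricted non-negative solutions to x_1+…+x_3 = 9 number C(9+2,2) = 55.
Subtract solutions that violate a single cap (substitute x_i' = x_i − (cap_i+1)): x_1 ≥ 5 gives C(6,2) = 15; x_2 ≥ 8 gives C(3,2) = 3; x_3 ≥ 9 gives C(2,2) = 1. Together 19.
No two caps can be exceeded simultaneously, so the pair terms are all 0.
By inclusion–exclusion the count is 55 − 19 + 0 = 36.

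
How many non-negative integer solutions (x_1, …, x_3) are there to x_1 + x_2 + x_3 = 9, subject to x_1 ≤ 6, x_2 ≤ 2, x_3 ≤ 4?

Without the upper bounds there are C(11,2) = 55 ways to split 9 among 3 variables.
Subtract solutions that violate a single cap (substitute x_i' = x_i − (cap_i+1)): x_1 ≥ 7 gives C(4,2) = 6; x_2 ≥ 3 gives C(8,2) = 28; x_3 ≥ 5 gives C(6,2) = 15. Together 49.
Add back pairs where two caps are both exceeded: 0 + 0 + 3 = 3.
By inclusion–exclusion the count is 55 − 49 + 3 = 9.

9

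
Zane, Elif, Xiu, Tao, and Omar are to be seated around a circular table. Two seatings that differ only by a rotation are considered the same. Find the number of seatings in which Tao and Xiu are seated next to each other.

Treat {Tao, Xiu} as one unit (2 internal orders) and seat the resulting 4 units around the table: (3)! circular arrangements.
So 2 × (3)! = 2 × 6 = 12.

12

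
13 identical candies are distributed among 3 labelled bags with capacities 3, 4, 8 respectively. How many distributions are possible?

By stars and bars, unrestricted non-negative solutions to x_1+…+x_3 = 13 number C(13+2,2) = 105.
Subtract solutions that violate a single cap (substitute x_i' = x_i − (cap_i+1)): x_1 ≥ 4 gives C(11,2) = 55; x_2 ≥ 5 gives C(10,2) = 45; x_3 ≥ 9 gives C(6,2) = 15. Together 115.
Add back pairs where two caps are both exceeded: 15 + 1 + 0 = 16.
By inclusion–exclusion the count is 105 − 115 + 16 = 6.

6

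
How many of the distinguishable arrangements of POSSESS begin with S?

Fix S in the first position and arrange the remaining 6 letters.
Those 6 letters have S appearing 3 times, giving (6)!/(3!) = 120.

120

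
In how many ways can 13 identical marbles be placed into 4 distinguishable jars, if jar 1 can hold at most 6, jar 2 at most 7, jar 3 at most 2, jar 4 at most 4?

60

Ignoring the caps, the number of non-negative solutions to x_1+…+x_4 = 13 is C(16,3) = 560.
Subtract solutions that violate a single cap (substitute x_i' = x_i − (cap_i+1)): x_1 ≥ 7 gives C(9,3) = 84; x_2 ≥ 8 gives C(8,3) = 56; x_3 ≥ 3 gives C(13,3) = 286; x_4 ≥ 5 gives C(11,3) = 165. Together 591.
Add back pairs where two caps are both exceeded: 0 + 20 + 4 + 10 + 1 + 56 = 91.
By inclusion–exclusion the count is 560 − 591 + 91 = 60.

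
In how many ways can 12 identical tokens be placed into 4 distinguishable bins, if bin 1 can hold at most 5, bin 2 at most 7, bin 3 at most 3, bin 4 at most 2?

42

Without the upper bounds there are C(15,3) = 455 ways to split 12 among 4 bins.
Subtract solutions that violate a single cap (substitute x_i' = x_i − (cap_i+1)): x_1 ≥ 6 gives C(9,3) = 84; x_2 ≥ 8 gives C(7,3) = 35; x_3 ≥ 4 gives C(11,3) = 165; x_4 ≥ 3 gives C(12,3) = 220. Together 504.
Add back pairs where two caps are both exceeded: 0 + 10 + 20 + 1 + 4 + 56 = 91.
By inclusion–exclusion the count is 455 − 504 + 91 = 42.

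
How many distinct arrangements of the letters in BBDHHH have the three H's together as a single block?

Treat the 3 copies of H as a single block. The multiset to arrange is then {HHH, B, B, D}, 4 items in all.
That gives (4)!/(2!) = 12 arrangements.

12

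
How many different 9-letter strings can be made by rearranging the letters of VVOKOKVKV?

Letter multiplicities in VVOKOKVKV: K×3, O×2, V×4.
The number of distinct arrangements is 9!/(4!·3!·2!) = 362880/288 = 1260.

1260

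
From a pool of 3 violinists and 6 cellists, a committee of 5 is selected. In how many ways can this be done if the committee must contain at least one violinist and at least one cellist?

Unrestricted: C(9,5) = 126 ways to pick any 5 of the 9.
Subtract selections that omit an entire group: no violinists → C(6,5) = 6; no cellists → C(3,5) = 0.
Both groups omitted at once is impossible, so 126 − 6 = 120.

120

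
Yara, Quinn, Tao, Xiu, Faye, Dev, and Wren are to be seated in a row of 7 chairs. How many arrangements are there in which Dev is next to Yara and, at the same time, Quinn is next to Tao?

Treat {Dev,Yara} as one block (2 orders) and {Quinn,Tao} as another (2 orders).
That leaves 5 units to arrange: 2 × 2 × 5! = 4 × 120 = 480.

480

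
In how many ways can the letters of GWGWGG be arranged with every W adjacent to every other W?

5

Treat the 2 copies of W as a single block. The multiset to arrange is then {WW, G, G, G, G}, 5 items in all.
That gives (5)!/(4!) = 5 arrangements.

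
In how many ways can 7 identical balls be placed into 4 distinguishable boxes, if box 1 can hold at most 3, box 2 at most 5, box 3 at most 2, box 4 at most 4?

52

Without the upper bounds there are C(10,3) = 120 ways to split 7 among 4 boxes.
Subtract solutions that violate a single cap (substitute x_i' = x_i − (cap_i+1)): x_1 ≥ 4 gives C(6,3) = 20; x_2 ≥ 6 gives C(4,3) = 4; x_3 ≥ 3 gives C(7,3) = 35; x_4 ≥ 5 gives C(5,3) = 10. Together 69.
Add back pairs where two caps are both exceeded: 0 + 1 + 0 + 0 + 0 + 0 = 1.
By inclusion–exclusion the count is 120 − 69 + 1 = 52.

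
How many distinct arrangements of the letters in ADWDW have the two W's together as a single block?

12

Treat the 2 copies of W as a single block. The multiset to arrange is then {WW, A, D, D}, 4 items in all.
That gives (4)!/(2!) = 12 arrangements.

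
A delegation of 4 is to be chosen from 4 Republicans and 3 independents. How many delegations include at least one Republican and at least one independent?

34

Unrestricted: C(7,4) = 35 ways to pick any 4 of the 7.
Selections missing a whole group: no Republicans → C(3,4) = 0; no independents → C(4,4) = 1.
Both groups omitted at once is impossible, so 35 − 1 = 34.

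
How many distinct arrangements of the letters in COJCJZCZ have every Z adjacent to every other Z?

420

Treat the 2 copies of Z as a single block. The multiset to arrange is then {ZZ, C, C, C, J, J, O}, 7 items in all.
That gives (7)!/(3!·2!) = 420 arrangements.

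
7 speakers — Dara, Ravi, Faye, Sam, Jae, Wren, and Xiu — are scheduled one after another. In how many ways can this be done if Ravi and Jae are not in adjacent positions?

Of the 7! = 5040 arrangements, those with Ravi and Jae adjacent number 2 × 6! = 1440 (treat the pair as a block with 2 internal orders).
So 5040 − 1440 = 3600 arrangements keep them apart.

3600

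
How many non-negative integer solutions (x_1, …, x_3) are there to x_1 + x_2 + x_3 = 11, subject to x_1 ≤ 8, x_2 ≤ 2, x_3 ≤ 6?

Without the upper bounds there are C(13,2) = 78 ways to split 11 among 3 variables.
Subtract solutions that violate a single cap (substitute x_i' = x_i − (cap_i+1)): x_1 ≥ 9 gives C(4,2) = 6; x_2 ≥ 3 gives C(10,2) = 45; x_3 ≥ 7 gives C(6,2) = 15. Together 66.
Add back pairs where two caps are both exceeded: 0 + 0 + 3 = 3.
By inclusion–exclusion the count is 78 − 66 + 3 = 15.

15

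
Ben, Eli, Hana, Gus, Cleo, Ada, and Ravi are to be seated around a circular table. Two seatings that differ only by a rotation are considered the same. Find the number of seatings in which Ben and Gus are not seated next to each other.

480

All circular seatings of 7 people number (6)! = 720.
Seatings with Ben beside Gus: treat them as a block with 2 internal orders, giving 2 × (5)! = 240.
Subtracting, 720 − 240 = 480.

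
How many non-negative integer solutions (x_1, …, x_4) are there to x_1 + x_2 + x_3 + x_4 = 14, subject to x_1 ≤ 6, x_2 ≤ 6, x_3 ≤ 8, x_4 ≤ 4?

By stars and bars, unrestricted non-negative solutions to x_1+…+x_4 = 14 number C(14+3,3) = 680.
Subtract solutions that violate a single cap (substitute x_i' = x_i − (cap_i+1)): x_1 ≥ 7 gives C(10,3) = 120; x_2 ≥ 7 gives C(10,3) = 120; x_3 ≥ 9 gives C(8,3) = 56; x_4 ≥ 5 gives C(12,3) = 220. Together 516.
Add back pairs where two caps are both exceeded: 1 + 0 + 10 + 0 + 10 + 1 = 22.
By inclusion–exclusion the count is 680 − 516 + 22 = 186.

186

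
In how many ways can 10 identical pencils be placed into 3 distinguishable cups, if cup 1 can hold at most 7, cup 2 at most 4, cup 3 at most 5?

Without the upper bounds there are C(12,2) = 66 ways to split 10 among 3 cups.
Subtract solutions that violate a single cap (substitute x_i' = x_i − (cap_i+1)): x_1 ≥ 8 gives C(4,2) = 6; x_2 ≥ 5 gives C(7,2) = 21; x_3 ≥ 6 gives C(6,2) = 15. Together 42.
No two caps can be exceeded simultaneously, so the pair terms are all 0.
By inclusion–exclusion the count is 66 − 42 + 0 = 24.

24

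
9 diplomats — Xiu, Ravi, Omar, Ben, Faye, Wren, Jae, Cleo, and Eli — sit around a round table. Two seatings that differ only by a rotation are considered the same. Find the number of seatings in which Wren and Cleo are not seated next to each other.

All circular seatings of 9 people number (8)! = 40320.
Seatings with Wren beside Cleo: treat them as a block with 2 internal orders, giving 2 × (7)! = 10080.
Subtracting, 40320 − 10080 = 30240.

30240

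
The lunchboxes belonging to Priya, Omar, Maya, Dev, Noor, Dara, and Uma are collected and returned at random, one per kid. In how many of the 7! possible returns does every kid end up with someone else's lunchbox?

1854

Let Aᵢ be the assignments in which kid i gets their own lunchbox. We want the size of the complement of A₁∪…∪A_7.
By inclusion–exclusion this is Σ_{j=0}^{7} (−1)^j C(7,j)·(7−j)!.
Computing: 5040 − 5040 + 2520 − 840 + 210 − 42 + 7 − 1 = 1854.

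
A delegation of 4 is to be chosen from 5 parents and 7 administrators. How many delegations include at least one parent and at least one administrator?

Unrestricted: C(12,4) = 495 ways to pick any 4 of the 12.
Subtract selections that omit an entire group: no parents → C(7,4) = 35; no administrators → C(5,4) = 5.
Both groups omitted at once is impossible, so 495 − 40 = 455.

455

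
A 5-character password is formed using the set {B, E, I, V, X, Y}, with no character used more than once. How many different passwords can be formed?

This is a permutation of 5 out of 6: P(6,5) = 6!/1!.
6 × 5 × 4 × 3 × 2 = 720.

720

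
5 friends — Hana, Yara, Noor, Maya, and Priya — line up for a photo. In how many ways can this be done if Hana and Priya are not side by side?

72

Of the 5! = 120 arrangements, those with Hana and Priya adjacent number 2 × 4! = 48 (treat the pair as a block with 2 internal orders).
So 120 − 48 = 72 arrangements keep them apart.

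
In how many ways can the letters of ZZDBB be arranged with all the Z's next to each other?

12

Treat the 2 copies of Z as a single block. The multiset to arrange is then {ZZ, B, B, D}, 4 items in all.
That gives (4)!/(2!) = 12 arrangements.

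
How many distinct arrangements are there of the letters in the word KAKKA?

The 5 letters of KAKKA have repeats: A appearing twice and K appearing 3 times.
The number of distinct arrangements is 5!/(3!·2!) = 120/12 = 10.

10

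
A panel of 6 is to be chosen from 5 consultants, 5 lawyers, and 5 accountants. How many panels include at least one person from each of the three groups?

Total 6-person selections from all 15: C(15,6) = 5005.
Selections missing a whole group: no consultants → C(10,6) = 210; no lawyers → C(10,6) = 210; no accountants → C(10,6) = 210.
Add back selections omitting two groups (i.e. drawn from a single group): C(5,6) + C(5,6) + C(5,6) = 0.
By inclusion–exclusion: 5005 − 630 + 0 = 4375.

4375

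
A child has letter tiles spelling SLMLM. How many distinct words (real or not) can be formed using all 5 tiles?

The 5 letters of SLMLM have repeats: L appearing twice and M appearing twice.
So there are 5! / (2!·2!) = 30 distinguishable arrangements.

30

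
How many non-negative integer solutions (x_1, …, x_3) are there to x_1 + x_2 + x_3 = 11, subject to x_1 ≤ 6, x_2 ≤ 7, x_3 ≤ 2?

Without the upper bounds there are C(13,2) = 78 ways to split 11 among 3 variables.
Subtract solutions that violate a single cap (substitute x_i' = x_i − (cap_i+1)): x_1 ≥ 7 gives C(6,2) = 15; x_2 ≥ 8 gives C(5,2) = 10; x_3 ≥ 3 gives C(10,2) = 45. Together 70.
Add back pairs where two caps are both exceeded: 0 + 3 + 1 = 4.
By inclusion–exclusion the count is 78 − 70 + 4 = 12.

12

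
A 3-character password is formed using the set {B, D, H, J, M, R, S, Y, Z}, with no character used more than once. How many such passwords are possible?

504

This is a permutation of 3 out of 9: P(9,3) = 9!/6!.
9 × 8 × 7 = 504.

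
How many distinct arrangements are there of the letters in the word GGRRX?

Letter multiplicities in GGRRX: G×2, R×2, X×1.
Dividing 5! = 120 by 2!·2! = 4 for the repeated letters gives 30.

30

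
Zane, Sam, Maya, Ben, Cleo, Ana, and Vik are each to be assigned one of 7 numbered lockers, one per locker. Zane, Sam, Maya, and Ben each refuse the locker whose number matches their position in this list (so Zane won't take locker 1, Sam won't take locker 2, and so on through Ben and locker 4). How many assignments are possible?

Let Aᵢ (for 1 ≤ i ≤ 4) be the placements that put person i in their forbidden locker. Any j of these fix j positions, leaving (7−j)! ways to fill the rest, and there are C(4,j) ways to pick which j.
By inclusion–exclusion, the number of valid placements is Σ_{j=0}^{4} (−1)^j C(4,j)·(7−j)!.
Computing: 5040 − 2880 + 720 − 96 + 6 = 2790.

2790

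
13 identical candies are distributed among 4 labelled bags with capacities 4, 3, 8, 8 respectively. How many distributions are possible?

142

Without the upper bounds there are C(16,3) = 560 ways to split 13 among 4 bags.
Subtract solutions that violate a single cap (substitute x_i' = x_i − (cap_i+1)): x_1 ≥ 5 gives C(11,3) = 165; x_2 ≥ 4 gives C(12,3) = 220; x_3 ≥ 9 gives C(7,3) = 35; x_4 ≥ 9 gives C(7,3) = 35. Together 455.
Add back pairs where two caps are both exceeded: 35 + 0 + 0 + 1 + 1 + 0 = 37.
By inclusion–exclusion the count is 560 − 455 + 37 = 142.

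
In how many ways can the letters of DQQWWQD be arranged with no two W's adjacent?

Total arrangements of DQQWWQD: 7!/(3!·2!·2!) = 210.
If the two W's are adjacent, glue them into one block, leaving 6 items to arrange: (6)!/(3!·2!) = 60 ways.
Hence 210 − 60 = 150.

150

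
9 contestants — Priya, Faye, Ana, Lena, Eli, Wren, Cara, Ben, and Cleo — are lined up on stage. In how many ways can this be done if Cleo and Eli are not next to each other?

282240

Of the 9! = 362880 arrangements, those with Cleo and Eli adjacent number 2 × 8! = 80640 (treat the pair as a block with 2 internal orders).
So 362880 − 80640 = 282240 arrangements keep them apart.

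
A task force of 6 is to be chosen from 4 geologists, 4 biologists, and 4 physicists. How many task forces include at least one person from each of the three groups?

840

Total 6-person selections from all 12: C(12,6) = 924.
Selections missing a whole group: no geologists → C(8,6) = 28; no biologists → C(8,6) = 28; no physicists → C(8,6) = 28.
Add back selections omitting two groups (i.e. drawn from a single group): C(4,6) + C(4,6) + C(4,6) = 0.
By inclusion–exclusion: 924 − 84 + 0 = 840.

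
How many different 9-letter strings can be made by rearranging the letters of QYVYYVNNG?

15120

Letter multiplicities in QYVYYVNNG: G×1, N×2, Q×1, V×2, Y×3.
So there are 9! / (3!·2!·2!) = 15120 distinguishable arrangements.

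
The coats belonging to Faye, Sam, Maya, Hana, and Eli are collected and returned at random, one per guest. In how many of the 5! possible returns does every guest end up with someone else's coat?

44

Let Aᵢ be the assignments in which guest i gets their own coat. We want the size of the complement of A₁∪…∪A_5.
By inclusion–exclusion this is Σ_{j=0}^{5} (−1)^j C(5,j)·(5−j)!.
Computing: 120 − 120 + 60 − 20 + 5 − 1 = 44.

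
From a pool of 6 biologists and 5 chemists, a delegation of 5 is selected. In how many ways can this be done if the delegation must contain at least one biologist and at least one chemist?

455

Unrestricted: C(11,5) = 462 ways to pick any 5 of the 11.
Subtract selections that omit an entire group: no biologists → C(5,5) = 1; no chemists → C(6,5) = 6.
Both groups omitted at once is impossible, so 462 − 7 = 455.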